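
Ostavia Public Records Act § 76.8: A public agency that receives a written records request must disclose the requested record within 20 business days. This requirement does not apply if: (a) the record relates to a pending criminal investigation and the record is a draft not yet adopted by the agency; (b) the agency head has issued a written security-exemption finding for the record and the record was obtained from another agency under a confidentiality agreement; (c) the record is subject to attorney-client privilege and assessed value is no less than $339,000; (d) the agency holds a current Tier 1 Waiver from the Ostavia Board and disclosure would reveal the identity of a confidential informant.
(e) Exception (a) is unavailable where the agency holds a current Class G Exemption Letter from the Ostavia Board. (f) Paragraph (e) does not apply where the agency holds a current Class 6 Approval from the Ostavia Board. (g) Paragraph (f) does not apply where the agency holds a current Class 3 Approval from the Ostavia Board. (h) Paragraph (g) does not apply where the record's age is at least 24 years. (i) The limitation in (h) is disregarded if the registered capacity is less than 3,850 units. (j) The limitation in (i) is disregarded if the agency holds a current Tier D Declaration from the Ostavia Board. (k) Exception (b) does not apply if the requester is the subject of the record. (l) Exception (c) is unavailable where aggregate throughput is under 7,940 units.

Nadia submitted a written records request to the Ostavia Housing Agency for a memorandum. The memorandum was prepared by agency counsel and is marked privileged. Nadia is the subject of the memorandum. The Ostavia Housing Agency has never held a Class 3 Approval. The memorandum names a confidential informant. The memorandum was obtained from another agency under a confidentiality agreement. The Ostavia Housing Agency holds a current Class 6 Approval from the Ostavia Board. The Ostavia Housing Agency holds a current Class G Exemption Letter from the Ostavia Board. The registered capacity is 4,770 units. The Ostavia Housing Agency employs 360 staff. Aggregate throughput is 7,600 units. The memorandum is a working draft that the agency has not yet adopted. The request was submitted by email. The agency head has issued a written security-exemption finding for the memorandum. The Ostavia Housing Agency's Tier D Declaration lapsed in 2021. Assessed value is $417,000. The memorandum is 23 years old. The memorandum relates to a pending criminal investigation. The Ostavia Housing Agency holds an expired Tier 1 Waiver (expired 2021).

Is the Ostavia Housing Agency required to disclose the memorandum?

Exception (a)'s conditions are all satisfied: the memorandum relates to a pending investigation; the memorandum is an unadopted draft. Under paragraphs (e)–(j): (e) would limit (a) — a current Class G Exemption Letter is held — but (f) sets (e) aside: (f) operates against (e): a current Class 6 Approval is held. (g) is not engaged (the Class 3 Approval is not current), so (f) stands. (a) remains available.
Exception (b)'s conditions are all satisfied: a written security-exemption finding has been issued; the memorandum was obtained under a confidentiality agreement. But: (k) operates — Nadia is the subject of the memorandum. Exception (b) does not apply.
Exception (c) is satisfied on its face — the memorandum is privileged; assessed value is $417,000, meeting the $339,000 threshold. But: (l) operates against (c): aggregate throughput is 7,600 units, under the 7,940 units limit. Exception (c) does not apply.
Exception (d) does not apply: there is no Tier 1 Waiver in force.

No — exception (a) applies; the Ostavia Housing Agency is not required to disclose the memorandum.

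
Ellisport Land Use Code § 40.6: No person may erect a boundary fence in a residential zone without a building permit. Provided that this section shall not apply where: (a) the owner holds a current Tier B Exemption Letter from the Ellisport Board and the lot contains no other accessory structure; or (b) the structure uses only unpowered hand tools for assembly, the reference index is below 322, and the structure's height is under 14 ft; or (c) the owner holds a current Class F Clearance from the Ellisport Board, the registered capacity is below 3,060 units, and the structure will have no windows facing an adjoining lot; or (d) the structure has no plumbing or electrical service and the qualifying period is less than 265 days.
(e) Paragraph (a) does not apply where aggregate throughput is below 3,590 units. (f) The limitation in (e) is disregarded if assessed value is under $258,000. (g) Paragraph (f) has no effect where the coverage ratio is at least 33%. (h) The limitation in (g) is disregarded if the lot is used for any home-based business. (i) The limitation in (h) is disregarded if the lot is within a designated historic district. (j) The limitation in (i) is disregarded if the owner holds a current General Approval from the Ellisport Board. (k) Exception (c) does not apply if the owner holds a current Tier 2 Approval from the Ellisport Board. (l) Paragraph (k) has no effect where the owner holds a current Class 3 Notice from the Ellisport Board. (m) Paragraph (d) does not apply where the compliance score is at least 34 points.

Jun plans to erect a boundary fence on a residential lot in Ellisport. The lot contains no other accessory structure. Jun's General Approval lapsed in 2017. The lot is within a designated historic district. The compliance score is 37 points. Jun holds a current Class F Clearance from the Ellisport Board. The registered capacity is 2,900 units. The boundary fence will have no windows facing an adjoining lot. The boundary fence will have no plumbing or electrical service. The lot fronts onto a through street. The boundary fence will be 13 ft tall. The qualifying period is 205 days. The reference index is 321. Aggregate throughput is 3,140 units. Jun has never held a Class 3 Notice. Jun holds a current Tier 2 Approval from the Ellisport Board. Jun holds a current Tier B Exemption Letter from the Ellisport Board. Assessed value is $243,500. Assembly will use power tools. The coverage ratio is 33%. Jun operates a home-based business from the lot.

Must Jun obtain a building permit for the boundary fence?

Exception (a) is satisfied on its face — a current Tier B Exemption Letter is held; the lot has no other accessory structure. Turning to paragraphs (e)–(j): (e) operates against (a): aggregate throughput is 3,140 units, below the 3,590 units limit. (f) would limit (e) — assessed value is $243,500, under the $258,000 limit — but (g) sets (f) aside: (g) operates against (f): the coverage ratio is 33%, meeting the 33% threshold. (h) applies (a home-based business operates on the lot), but is displaced by (i): (i) operates against (h): the lot is in a historic district. (j) is inapplicable (the General Approval is not current), so (i) stands. So (a) is unavailable.
Exception (b) fails — assembly uses power tools.
Exception (c): a current Class F Clearance is held; the registered capacity is 2,900 units, below the 3,060 units limit; no windows face an adjoining lot — every condition holds. However, paragraphs (k)–(l) must be considered: (k) operates — a current Tier 2 Approval is held. (l) is not engaged (the Class 3 Notice is not current), so (k) stands. Exception (c) does not apply.
All of (d)'s requirements are met (there is no plumbing or electrical service; the qualifying period is 205 days, less than the 265 days limit). But applying paragraph (m): (m) operates against (d): the compliance score is 37 points, meeting the 34 points threshold. Exception (d) does not apply.
No exception displaces § 40.6.

Yes — Jun must obtain a building permit.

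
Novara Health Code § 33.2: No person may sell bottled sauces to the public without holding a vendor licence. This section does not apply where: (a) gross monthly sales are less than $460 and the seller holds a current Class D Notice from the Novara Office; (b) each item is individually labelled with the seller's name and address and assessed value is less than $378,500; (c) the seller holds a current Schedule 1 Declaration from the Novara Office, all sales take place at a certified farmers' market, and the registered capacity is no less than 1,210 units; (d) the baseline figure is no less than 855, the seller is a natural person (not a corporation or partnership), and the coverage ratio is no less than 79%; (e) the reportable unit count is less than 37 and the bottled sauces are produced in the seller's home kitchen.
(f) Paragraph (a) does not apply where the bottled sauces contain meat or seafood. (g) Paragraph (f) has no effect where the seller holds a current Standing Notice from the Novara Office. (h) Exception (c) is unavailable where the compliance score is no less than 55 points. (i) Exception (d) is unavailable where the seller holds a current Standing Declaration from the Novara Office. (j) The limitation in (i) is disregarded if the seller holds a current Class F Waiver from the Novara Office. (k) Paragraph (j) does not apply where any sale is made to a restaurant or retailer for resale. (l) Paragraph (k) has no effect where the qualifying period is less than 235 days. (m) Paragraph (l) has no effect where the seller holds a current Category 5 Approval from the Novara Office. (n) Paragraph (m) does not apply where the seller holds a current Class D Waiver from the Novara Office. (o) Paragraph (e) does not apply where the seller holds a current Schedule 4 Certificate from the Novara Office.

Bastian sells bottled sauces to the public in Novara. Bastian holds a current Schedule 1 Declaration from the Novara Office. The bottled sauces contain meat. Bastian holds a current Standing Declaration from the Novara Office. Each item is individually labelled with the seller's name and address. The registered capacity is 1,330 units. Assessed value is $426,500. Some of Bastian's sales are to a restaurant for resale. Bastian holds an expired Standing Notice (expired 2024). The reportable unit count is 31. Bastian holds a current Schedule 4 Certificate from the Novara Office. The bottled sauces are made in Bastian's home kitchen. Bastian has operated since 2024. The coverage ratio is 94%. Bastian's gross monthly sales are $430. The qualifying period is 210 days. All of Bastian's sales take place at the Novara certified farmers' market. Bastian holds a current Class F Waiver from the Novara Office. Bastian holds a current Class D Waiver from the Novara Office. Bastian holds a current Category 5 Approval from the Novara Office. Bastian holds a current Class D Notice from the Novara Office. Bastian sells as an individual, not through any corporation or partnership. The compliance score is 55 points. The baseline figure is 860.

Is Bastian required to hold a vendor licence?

All of (a)'s requirements are met (gross monthly sales are $430, less than the $460 limit; a current Class D Notice is held). But: (f) is triggered — the bottled sauces contain meat. (g), which would lift (f), is not triggered — no current Standing Notice is held. (a) is therefore removed.
Exception (b) fails — assessed value is $426,500, not less than $378,500.
Exception (c) is satisfied on its face — a current Schedule 1 Declaration is held; all sales are at a certified farmers' market; the registered capacity is 1,330 units, meeting the 1,210 units threshold. Turning to paragraph (h): (h) operates against (c): the compliance score is 55 points, meeting the 55 points threshold. Exception (c) does not apply.
Exception (d): the baseline figure is 860, meeting the 855 threshold; the seller is a natural person; the coverage ratio is 94%, meeting the 79% threshold — every condition holds. As to paragraphs (i)–(n): (i) would limit (d) — a current Standing Declaration is held — but (j) sets (i) aside: (j) operates — a current Class F Waiver is held. (k) would limit (j) — some sales are to a restaurant for resale — but (l) sets (k) aside: (l) operates against (k): the qualifying period is 210 days, less than the 235 days limit. (m) is triggered (a current Category 5 Approval is held), but is itself disapplied by (n): (n) operates against (m): a current Class D Waiver is held. (d) remains available.
All of (e)'s requirements are met (the reportable unit count is 31, less than the 37 limit; the bottled sauces are home-kitchen produced). But applying paragraph (o): (o) is engaged — a current Schedule 4 Certificate is held. So (e) is unavailable.

No — exception (d) applies; Bastian is not required to hold a vendor licence.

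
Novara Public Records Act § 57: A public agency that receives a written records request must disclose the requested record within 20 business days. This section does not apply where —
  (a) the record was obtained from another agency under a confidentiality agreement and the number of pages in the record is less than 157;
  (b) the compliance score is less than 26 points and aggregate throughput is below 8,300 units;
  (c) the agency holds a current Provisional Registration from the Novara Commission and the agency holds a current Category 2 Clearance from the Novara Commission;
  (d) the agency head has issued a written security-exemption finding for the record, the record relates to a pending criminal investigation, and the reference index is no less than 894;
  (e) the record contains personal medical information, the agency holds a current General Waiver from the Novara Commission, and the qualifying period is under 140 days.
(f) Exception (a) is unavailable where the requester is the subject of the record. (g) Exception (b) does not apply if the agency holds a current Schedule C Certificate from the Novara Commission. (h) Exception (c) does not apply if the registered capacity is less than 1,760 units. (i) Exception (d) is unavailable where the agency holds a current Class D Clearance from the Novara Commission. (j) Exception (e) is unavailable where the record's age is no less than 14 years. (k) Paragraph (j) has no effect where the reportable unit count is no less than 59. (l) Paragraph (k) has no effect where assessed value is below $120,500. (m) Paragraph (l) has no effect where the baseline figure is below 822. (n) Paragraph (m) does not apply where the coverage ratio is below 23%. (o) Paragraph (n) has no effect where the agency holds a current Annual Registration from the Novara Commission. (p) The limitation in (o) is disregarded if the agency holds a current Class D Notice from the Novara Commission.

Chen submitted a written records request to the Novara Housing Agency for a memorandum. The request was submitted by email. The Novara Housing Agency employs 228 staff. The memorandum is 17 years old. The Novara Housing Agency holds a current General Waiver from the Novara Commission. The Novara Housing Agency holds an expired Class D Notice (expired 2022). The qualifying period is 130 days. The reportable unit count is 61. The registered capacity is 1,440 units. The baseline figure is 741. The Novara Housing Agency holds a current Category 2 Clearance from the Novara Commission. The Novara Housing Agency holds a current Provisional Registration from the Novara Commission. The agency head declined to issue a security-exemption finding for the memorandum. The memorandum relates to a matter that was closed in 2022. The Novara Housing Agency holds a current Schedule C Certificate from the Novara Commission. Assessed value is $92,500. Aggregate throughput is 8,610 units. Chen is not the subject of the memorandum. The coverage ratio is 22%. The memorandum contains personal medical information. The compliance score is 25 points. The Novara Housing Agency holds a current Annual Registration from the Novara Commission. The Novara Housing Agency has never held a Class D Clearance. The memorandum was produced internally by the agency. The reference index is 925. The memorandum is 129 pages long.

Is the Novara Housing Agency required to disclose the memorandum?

No — exception (e) applies; the Novara Housing Agency is not required to disclose the memorandum.

Exception (a) requires that the record was obtained from another agency under a confidentiality agreement; but the memorandum was produced internally, so (a) is unavailable.
Exception (b) requires that aggregate throughput is below 8,300 units; but aggregate throughput is 8,610 units, not below 8,300 units, so (b) is unavailable.
Exception (c) is satisfied on its face — a current Provisional Registration is held; a current Category 2 Clearance is held. But: (h) operates — the registered capacity is 1,440 units, less than the 1,760 units limit. So (c) is unavailable.
Exception (d) does not apply: the agency head declined to issue a security-exemption finding.
Exception (e) is satisfied on its face — the memorandum contains personal medical information; a current General Waiver is held; the qualifying period is 130 days, under the 140 days limit. As to paragraphs (j)–(p): (j) operates (the record's age is 17 years, meeting the 14 years threshold), but is itself disapplied by (k): (k) operates against (j): the reportable unit count is 61, meeting the 59 threshold. (l) would limit (k) — assessed value is $92,500, below the $120,500 limit — but (m) sets (l) aside: (m) operates against (l): the baseline figure is 741, below the 822 limit. (n) would limit (m) — the coverage ratio is 22%, below the 23% limit — but (o) sets (n) aside: (o) operates — a current Annual Registration is held. (p) does not operate here (no current Class D Notice is held), so (o) stands. Exception (e) stands.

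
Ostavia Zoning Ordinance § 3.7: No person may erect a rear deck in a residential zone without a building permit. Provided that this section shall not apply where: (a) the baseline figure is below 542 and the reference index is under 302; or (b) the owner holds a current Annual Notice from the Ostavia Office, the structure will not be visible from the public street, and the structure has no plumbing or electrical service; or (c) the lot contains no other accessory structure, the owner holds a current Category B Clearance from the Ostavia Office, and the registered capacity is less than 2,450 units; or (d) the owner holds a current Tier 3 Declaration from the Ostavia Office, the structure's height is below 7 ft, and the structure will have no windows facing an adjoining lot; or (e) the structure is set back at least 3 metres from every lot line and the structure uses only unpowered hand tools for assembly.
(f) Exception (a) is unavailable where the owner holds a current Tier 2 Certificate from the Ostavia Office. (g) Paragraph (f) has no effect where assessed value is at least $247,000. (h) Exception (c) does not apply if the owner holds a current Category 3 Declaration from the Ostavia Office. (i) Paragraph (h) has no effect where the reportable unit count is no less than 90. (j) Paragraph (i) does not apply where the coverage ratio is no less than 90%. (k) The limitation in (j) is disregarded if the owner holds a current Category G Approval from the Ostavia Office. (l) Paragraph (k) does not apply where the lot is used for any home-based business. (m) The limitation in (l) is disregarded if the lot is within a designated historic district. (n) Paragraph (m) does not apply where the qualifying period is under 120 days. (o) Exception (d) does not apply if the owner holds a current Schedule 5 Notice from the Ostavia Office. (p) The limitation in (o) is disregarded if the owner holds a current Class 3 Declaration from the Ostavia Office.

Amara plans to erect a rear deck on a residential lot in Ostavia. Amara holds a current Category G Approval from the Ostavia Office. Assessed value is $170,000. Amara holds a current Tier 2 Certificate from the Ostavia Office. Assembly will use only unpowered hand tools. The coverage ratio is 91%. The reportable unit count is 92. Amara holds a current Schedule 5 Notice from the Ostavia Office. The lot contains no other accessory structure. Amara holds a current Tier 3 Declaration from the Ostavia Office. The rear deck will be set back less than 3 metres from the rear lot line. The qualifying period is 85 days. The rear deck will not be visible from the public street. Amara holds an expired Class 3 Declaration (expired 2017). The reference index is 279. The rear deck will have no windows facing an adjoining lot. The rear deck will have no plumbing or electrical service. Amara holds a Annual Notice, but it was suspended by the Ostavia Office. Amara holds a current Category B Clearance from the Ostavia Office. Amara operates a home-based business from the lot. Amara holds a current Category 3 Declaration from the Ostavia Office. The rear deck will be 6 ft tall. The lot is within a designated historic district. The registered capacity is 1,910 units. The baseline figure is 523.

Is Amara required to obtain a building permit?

Exception (a): the baseline figure is 523, below the 542 limit; the reference index is 279, under the 302 limit — every condition holds. But: (f) operates against (a): a current Tier 2 Certificate is held. (g), which would lift (f), is not triggered — assessed value is $170,000, short of $247,000. Exception (a) does not apply.
Exception (b) requires that the owner holds a current Annual Notice from the Ostavia Office; but no current Annual Notice is held, so (b) is unavailable.
All of (c)'s requirements are met (the lot has no other accessory structure; a current Category B Clearance is held; the registered capacity is 1,910 units, less than the 2,450 units limit). Turning to paragraphs (h)–(n): (h) operates against (c): a current Category 3 Declaration is held. (i) is triggered (the reportable unit count is 92, meeting the 90 threshold), but is set aside by (j): (j) applies — the coverage ratio is 91%, meeting the 90% threshold. (k) would limit (j) — a current Category G Approval is held — but (l) sets (k) aside: (l) operates against (k): a home-based business operates on the lot. (m) would limit (l) — the lot is in a historic district — but (n) sets (m) aside: (n) is engaged — the qualifying period is 85 days, under the 120 days limit. So (c) is unavailable.
All of (d)'s requirements are met (a current Tier 3 Declaration is held; the structure's height is 6 ft, below the 7 ft limit; no windows face an adjoining lot). But: (o) is engaged — a current Schedule 5 Notice is held. (p) is not engaged (the Class 3 Declaration is not current), so (o) stands. (d) is therefore removed.
Exception (e) requires that the structure is set back at least 3 metres from every lot line; but the rear setback is under 3 m, so (e) is unavailable.
No exception applies. The general rule governs.

Yes — Amara must obtain a building permit.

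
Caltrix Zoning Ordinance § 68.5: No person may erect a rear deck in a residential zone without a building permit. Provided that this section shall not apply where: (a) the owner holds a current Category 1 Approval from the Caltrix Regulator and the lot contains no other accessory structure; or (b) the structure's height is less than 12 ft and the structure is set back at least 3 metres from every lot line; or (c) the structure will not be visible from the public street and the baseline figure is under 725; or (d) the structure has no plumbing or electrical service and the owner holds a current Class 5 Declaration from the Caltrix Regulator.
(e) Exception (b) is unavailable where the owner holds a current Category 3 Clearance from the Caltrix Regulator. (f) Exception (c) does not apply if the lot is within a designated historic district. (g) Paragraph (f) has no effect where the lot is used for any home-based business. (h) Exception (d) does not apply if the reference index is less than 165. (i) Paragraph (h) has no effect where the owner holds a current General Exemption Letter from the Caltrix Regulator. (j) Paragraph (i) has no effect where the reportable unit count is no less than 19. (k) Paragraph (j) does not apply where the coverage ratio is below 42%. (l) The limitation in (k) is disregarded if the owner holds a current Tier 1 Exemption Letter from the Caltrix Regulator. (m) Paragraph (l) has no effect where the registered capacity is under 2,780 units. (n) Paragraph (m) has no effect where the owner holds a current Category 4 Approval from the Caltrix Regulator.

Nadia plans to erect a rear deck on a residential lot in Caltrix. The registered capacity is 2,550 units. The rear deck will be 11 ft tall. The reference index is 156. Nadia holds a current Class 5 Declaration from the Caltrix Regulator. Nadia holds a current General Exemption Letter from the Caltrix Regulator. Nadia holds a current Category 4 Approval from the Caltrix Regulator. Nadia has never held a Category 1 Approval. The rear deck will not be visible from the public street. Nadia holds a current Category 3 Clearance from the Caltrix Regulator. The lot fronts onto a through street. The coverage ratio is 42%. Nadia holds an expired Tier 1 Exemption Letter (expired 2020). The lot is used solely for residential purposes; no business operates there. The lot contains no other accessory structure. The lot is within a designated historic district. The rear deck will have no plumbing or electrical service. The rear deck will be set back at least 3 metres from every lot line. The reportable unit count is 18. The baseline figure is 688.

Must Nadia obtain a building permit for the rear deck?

No — exception (d) applies; Nadia does not need a building permit.

Exception (a) requires that the owner holds a current Category 1 Approval from the Caltrix Regulator; but the Category 1 Approval is not current, so (a) is unavailable.
All of (b)'s requirements are met (the structure's height is 11 ft, less than the 12 ft limit; the setback is at least 3 m on every side). However, paragraph (e) must be considered: (e) operates against (b): a current Category 3 Clearance is held. (b) is therefore removed.
Exception (c)'s conditions are all satisfied: the structure will not be visible from the street; the baseline figure is 688, under the 725 limit. But applying paragraphs (f)–(g): (f) operates — the lot is in a historic district. (g), which would lift (f), does not operate here — the lot is solely residential. Exception (c) does not apply.
Exception (d) is satisfied on its face — there is no plumbing or electrical service; a current Class 5 Declaration is held. Under paragraphs (h)–(n): (h) operates (the reference index is 156, less than the 165 limit), but is itself disapplied by (i): (i) is engaged — a current General Exemption Letter is held. (j) is inapplicable (the reportable unit count is 18, short of 19), so (i) stands. So (d) applies.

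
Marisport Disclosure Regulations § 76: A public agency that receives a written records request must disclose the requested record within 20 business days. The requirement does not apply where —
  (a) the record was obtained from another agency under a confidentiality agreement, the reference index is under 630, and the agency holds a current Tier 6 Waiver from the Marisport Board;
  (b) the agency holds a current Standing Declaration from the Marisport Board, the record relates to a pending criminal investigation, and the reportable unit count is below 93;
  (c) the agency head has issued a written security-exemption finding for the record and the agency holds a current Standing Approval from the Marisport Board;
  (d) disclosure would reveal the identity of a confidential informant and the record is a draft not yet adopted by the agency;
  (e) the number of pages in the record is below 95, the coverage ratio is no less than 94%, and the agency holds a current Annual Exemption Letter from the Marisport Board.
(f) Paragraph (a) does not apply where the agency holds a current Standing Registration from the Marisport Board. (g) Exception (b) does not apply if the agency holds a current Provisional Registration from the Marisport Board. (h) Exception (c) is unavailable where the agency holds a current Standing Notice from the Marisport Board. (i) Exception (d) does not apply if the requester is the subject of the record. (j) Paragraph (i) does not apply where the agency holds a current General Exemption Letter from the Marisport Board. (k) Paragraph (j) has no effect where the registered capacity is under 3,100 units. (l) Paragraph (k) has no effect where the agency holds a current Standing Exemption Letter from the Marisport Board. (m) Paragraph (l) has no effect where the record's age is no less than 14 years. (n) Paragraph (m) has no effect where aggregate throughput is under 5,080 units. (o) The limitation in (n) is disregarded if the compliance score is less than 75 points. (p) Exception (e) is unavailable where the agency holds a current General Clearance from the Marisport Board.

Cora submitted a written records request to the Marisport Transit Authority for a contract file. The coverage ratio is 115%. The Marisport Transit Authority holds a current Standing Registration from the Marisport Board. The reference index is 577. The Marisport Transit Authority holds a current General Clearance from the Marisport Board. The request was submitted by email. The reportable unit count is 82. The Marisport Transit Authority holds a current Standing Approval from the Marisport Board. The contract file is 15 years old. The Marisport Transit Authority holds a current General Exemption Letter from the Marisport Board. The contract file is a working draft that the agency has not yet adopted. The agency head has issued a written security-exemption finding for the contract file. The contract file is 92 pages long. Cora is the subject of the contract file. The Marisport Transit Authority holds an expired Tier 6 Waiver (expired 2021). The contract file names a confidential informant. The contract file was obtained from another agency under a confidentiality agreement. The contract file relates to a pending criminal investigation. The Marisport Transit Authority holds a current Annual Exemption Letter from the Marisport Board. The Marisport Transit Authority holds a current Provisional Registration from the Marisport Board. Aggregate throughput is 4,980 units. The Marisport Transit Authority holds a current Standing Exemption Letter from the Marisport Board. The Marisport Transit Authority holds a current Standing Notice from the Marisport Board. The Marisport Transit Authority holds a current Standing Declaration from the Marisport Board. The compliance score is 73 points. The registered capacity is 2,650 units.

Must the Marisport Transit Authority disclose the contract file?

Yes — the Marisport Transit Authority must disclose the contract file.

Exception (a) does not apply: the Tier 6 Waiver is not current.
Exception (b)'s conditions are all satisfied: a current Standing Declaration is held; the contract file relates to a pending investigation; the reportable unit count is 82, below the 93 limit. However, paragraph (g) must be considered: (g) applies — a current Provisional Registration is held. Exception (b) does not apply.
All of (c)'s requirements are met (a written security-exemption finding has been issued; a current Standing Approval is held). However, paragraph (h) must be considered: (h) is triggered — a current Standing Notice is held. Exception (c) does not apply.
Exception (d) is satisfied on its face — the contract file names a confidential informant; the contract file is an unadopted draft. However, paragraphs (i)–(o) must be considered: (i) operates against (d): Cora is the subject of the contract file. (j) is engaged (a current General Exemption Letter is held), but is overridden by (k): (k) is triggered — the registered capacity is 2,650 units, under the 3,100 units limit. (l) applies (a current Standing Exemption Letter is held), but yields to (m): (m) operates against (l): the record's age is 15 years, meeting the 14 years threshold. (n) would limit (m) — aggregate throughput is 4,980 units, under the 5,080 units limit — but (o) sets (n) aside: (o) applies — the compliance score is 73 points, less than the 75 points limit. (d) is therefore removed.
All of (e)'s requirements are met (the number of pages in the record is 92, below the 95 limit; the coverage ratio is 115%, meeting the 94% threshold; a current Annual Exemption Letter is held). However, paragraph (p) must be considered: (p) operates against (e): a current General Clearance is held. Exception (e) does not apply.
No exception displaces § 76.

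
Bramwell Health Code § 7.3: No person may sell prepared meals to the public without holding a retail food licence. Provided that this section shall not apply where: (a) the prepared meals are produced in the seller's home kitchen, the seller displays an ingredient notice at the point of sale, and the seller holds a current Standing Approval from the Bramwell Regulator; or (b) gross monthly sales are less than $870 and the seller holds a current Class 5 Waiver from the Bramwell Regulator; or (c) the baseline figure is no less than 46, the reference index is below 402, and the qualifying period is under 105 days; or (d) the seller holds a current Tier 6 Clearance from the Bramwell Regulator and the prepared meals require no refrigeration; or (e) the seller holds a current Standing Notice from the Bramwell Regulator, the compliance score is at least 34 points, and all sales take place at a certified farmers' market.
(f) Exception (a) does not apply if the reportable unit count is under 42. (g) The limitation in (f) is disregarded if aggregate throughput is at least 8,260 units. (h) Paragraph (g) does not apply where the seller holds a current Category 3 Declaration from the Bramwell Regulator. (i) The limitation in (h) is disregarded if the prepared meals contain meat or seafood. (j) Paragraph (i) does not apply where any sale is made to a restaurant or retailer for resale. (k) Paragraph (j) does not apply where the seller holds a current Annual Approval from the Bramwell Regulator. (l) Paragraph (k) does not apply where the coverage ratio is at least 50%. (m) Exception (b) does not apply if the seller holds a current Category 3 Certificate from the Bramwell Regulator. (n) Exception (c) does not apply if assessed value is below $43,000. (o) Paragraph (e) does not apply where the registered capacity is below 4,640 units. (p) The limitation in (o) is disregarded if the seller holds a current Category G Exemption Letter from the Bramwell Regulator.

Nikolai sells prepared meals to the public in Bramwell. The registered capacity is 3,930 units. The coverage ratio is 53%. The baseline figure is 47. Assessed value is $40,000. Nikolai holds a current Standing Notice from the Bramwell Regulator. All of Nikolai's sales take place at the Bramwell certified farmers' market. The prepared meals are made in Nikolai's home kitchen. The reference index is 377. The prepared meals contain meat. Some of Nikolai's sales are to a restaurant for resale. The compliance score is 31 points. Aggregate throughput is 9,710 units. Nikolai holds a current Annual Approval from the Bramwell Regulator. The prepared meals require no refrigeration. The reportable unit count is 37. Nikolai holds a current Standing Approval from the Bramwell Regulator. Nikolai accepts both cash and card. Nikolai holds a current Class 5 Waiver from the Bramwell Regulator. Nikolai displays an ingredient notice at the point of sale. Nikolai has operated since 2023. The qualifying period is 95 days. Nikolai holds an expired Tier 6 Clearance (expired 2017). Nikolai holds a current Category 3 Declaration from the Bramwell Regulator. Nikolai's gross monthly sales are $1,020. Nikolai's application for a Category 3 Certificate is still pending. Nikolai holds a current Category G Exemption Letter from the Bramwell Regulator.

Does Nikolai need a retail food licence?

Exception (a) is satisfied on its face — the prepared meals are home-kitchen produced; an ingredient notice is displayed; a current Standing Approval is held. Turning to paragraphs (f)–(l): (f) operates — the reportable unit count is 37, under the 42 limit. (g) operates (aggregate throughput is 9,710 units, meeting the 8,260 units threshold), but is itself disapplied by (h): (h) operates — a current Category 3 Declaration is held. (i) would limit (h) — the prepared meals contain meat — but (j) sets (i) aside: (j) operates against (i): some sales are to a restaurant for resale. (k) would limit (j) — a current Annual Approval is held — but (l) sets (k) aside: (l) operates against (k): the coverage ratio is 53%, meeting the 50% threshold. Exception (a) does not apply.
Exception (b) requires that gross monthly sales are less than $870; but gross monthly sales are $1,020, not less than $870, so (b) is unavailable.
Exception (c) is satisfied on its face — the baseline figure is 47, meeting the 46 threshold; the reference index is 377, below the 402 limit; the qualifying period is 95 days, under the 105 days limit. Turning to paragraph (n): (n) operates against (c): assessed value is $40,000, below the $43,000 limit. (c) is therefore removed.
Exception (d) requires that the seller holds a current Tier 6 Clearance from the Bramwell Regulator; but there is no Tier 6 Clearance in force, so (d) is unavailable.
Exception (e) fails — the compliance score is 31 points, short of 34 points.
No exception is made out. Nikolai falls within the general rule.

Yes — Nikolai must hold a retail food licence.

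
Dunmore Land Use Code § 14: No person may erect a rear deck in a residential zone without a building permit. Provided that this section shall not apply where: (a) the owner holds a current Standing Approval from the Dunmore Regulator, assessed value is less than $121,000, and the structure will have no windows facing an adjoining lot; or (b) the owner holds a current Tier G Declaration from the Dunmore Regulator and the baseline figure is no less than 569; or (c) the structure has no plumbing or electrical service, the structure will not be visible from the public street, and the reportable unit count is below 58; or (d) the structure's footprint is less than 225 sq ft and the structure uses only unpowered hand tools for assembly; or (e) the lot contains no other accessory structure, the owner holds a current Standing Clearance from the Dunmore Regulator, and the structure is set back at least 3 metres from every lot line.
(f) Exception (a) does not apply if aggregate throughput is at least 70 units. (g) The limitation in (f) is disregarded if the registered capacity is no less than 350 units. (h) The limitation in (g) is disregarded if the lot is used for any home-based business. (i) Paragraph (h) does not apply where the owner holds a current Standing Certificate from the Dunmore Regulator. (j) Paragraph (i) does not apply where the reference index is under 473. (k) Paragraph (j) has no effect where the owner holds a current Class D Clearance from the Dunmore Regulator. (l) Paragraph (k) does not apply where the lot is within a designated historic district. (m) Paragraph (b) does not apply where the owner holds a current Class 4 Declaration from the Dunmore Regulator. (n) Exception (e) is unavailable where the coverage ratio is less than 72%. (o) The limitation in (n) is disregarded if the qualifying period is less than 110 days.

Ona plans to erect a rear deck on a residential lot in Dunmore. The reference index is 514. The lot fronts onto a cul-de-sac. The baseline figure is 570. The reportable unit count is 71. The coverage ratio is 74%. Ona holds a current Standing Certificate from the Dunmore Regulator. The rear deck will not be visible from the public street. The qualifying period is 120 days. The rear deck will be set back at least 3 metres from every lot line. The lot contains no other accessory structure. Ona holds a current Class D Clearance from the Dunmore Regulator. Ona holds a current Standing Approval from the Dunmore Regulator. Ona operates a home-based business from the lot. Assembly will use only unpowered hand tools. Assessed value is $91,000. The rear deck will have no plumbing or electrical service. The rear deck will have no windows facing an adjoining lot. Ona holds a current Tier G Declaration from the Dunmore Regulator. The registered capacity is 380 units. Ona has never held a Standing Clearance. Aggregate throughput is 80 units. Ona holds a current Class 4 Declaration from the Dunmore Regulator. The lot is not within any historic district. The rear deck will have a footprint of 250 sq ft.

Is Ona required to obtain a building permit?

Exception (a) is satisfied on its face — a current Standing Approval is held; assessed value is $91,000, less than the $121,000 limit; no windows face an adjoining lot. Under paragraphs (f)–(l): (f) applies (aggregate throughput is 80 units, meeting the 70 units threshold), but yields to (g): (g) is triggered — the registered capacity is 380 units, meeting the 350 units threshold. (h) is engaged (a home-based business operates on the lot), but is displaced by (i): (i) operates against (h): a current Standing Certificate is held. (j), which would lift (i), does not operate here — the reference index is 514, not under 473. So (a) applies.
All of (b)'s requirements are met (a current Tier G Declaration is held; the baseline figure is 570, meeting the 569 threshold). However, paragraph (m) must be considered: (m) is triggered — a current Class 4 Declaration is held. So (b) is unavailable.
Exception (c) requires that the reportable unit count is below 58; but the reportable unit count is 71, not below 58, so (c) is unavailable.
Exception (d) requires that the structure's footprint is less than 225 sq ft; but the structure's footprint is 250 sq ft, not less than 225 sq ft, so (d) is unavailable.
Exception (e) does not apply: no current Standing Clearance is held.

No — exception (a) applies; Ona does not need a building permit.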